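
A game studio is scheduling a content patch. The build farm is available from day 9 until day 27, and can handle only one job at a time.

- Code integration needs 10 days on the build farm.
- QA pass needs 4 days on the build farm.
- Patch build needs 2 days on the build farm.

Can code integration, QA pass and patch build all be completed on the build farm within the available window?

The build farm window is 27 − 9 = 18 days.
Running back to back, the jobs need 10 + 4 + 2 = 16 days on the build farm.
Since 16 ≤ 18, they fit within the window.

Yes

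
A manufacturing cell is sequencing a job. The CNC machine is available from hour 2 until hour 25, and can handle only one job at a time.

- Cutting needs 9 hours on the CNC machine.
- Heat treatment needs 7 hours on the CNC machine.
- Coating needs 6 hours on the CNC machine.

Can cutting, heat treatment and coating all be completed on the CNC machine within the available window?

Yes

The CNC machine window is 25 − 2 = 23 hours.
Running back to back, the jobs need 9 + 7 + 6 = 22 hours on the CNC machine.
Since 22 ≤ 23, they fit within the window.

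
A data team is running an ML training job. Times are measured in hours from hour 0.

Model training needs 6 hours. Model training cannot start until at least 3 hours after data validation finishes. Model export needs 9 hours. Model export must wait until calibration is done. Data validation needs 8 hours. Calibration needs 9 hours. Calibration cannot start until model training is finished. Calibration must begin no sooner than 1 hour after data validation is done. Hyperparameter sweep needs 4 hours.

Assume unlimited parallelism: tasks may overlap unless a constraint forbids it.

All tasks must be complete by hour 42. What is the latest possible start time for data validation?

7

Model export must finish by hour 42; it takes 9 hours, so it must start by 42 − 9 = hour 33.
Calibration must finish before model export (must start by hour 33). With a 9-hour duration, calibration must start by 33 − 9 = hour 24.
Model training has to be done before calibration (must start by hour 24). That means finishing by hour 24, i.e. starting by 24 − 6 = hour 18.
Data validation has several dependents: model training (must start by hour 18, minus 3-hour gap → hour 15); calibration (must start by hour 24, minus 1-hour gap → hour 23). The earliest of those limits is hour 15, so data validation must start by 15 − 8 = hour 7.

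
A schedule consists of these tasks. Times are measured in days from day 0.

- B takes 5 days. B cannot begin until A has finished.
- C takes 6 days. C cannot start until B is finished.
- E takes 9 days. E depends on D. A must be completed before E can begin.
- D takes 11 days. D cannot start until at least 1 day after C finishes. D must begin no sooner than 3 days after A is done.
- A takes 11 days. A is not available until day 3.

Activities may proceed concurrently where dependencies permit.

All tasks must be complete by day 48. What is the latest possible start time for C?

To finish by day 48, E (duration 9) must start no later than day 39.
Since E (must start by day 39) depends on it, D must finish by day 39. Backing off its 11-day duration gives a latest start of day 28.
C has to be done before D (must start by day 28, minus 1-day gap → day 27). That means finishing by day 27, i.e. starting by 27 − 6 = day 21.

21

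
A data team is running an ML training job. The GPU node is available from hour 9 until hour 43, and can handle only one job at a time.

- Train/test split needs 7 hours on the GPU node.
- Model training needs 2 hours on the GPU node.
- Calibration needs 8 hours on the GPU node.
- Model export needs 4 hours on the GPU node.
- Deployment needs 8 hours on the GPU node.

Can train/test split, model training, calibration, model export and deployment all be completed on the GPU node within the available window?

Yes

The GPU node window is 43 − 9 = 34 hours.
Running back to back, the jobs need 7 + 2 + 8 + 4 + 8 = 29 hours on the GPU node.
Since 29 ≤ 34, they fit within the window.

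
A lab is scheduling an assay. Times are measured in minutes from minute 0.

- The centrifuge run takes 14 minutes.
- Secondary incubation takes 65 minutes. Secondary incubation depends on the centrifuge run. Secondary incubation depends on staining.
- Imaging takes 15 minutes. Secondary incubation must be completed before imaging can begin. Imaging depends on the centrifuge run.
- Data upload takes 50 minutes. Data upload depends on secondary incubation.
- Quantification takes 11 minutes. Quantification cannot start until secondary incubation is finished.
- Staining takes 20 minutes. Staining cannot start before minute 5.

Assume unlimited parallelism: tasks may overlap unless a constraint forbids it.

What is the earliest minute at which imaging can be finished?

105

After its own release at minute 5, staining can start at minute 5 and finishes at minute 25.
The centrifuge run can start immediately at minute 0; it finishes at minute 14.
For secondary incubation: the centrifuge run (finishes minute 14); staining (finishes minute 25). Taking the maximum gives a start of minute 25, and it finishes at 25 + 65 = minute 90.
Imaging cannot start until secondary incubation (finishes minute 90); the centrifuge run (finishes minute 14). The controlling bound is minute 90, so imaging finishes at 90 + 15 = minute 105.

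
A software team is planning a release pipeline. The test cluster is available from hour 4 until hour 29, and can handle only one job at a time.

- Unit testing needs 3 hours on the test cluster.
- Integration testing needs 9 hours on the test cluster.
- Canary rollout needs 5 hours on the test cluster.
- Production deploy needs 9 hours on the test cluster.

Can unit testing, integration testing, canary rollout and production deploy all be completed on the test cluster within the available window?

No

The test cluster window is 29 − 4 = 25 hours.
Running back to back, the jobs need 3 + 9 + 5 + 9 = 26 hours on the test cluster.
Since 26 > 25, they cannot all fit.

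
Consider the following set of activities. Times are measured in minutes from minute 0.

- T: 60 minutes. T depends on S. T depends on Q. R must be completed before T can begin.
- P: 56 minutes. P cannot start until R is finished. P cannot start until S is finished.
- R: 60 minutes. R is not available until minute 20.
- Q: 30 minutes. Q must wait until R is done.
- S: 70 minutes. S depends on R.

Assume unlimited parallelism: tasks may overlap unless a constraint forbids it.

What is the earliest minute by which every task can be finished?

R waits on its own release at minute 20, so it starts at minute 20 and finishes at 20 + 60 = minute 80.
After R (finishes minute 80), S can start at minute 80 and finishes at minute 150.
For P: R (finishes minute 80); S (finishes minute 150). Taking the maximum gives a start of minute 150, and it finishes at 150 + 56 = minute 206.
Q waits on R (finishes minute 80), so it starts at minute 80 and finishes at 80 + 30 = minute 110.
For T: S (finishes minute 150); Q (finishes minute 110); R (finishes minute 80). Taking the maximum gives a start of minute 150, and it finishes at 150 + 60 = minute 210.
All tasks are finished once the last one completes. Finish times: P at 206, Q at 110, R at 80, S at 150, T at 210. The latest is minute 210.

210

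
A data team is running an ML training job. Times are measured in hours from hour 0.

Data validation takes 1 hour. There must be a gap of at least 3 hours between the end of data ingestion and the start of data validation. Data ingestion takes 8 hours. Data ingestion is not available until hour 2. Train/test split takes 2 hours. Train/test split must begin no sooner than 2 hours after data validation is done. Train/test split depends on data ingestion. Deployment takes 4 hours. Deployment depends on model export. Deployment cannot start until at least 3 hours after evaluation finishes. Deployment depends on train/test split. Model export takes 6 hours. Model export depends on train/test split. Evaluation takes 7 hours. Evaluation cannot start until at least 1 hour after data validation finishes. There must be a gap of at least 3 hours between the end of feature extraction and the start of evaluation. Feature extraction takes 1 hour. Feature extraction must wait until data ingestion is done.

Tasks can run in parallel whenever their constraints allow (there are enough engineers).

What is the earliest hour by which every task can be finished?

Data ingestion waits on its own release at hour 2, so it starts at hour 2 and finishes at 2 + 8 = hour 10.
Feature extraction cannot begin until data ingestion (finishes hour 10). It runs from hour 10 to 10 + 1 = hour 11.
After data ingestion (finishes hour 10, plus 3-hour gap → hour 13), data validation can start at hour 13 and finishes at hour 14.
Evaluation has to wait for data validation (finishes hour 14, plus 1-hour gap → hour 15); feature extraction (finishes hour 11, plus 3-hour gap → hour 14). The latest of these is hour 15, so evaluation runs hour 15 to 15 + 7 = hour 22.
Train/test split has to wait for data validation (finishes hour 14, plus 2-hour gap → hour 16); data ingestion (finishes hour 10). The latest of these is hour 16, so train/test split runs hour 16 to 16 + 2 = hour 18.
Model export cannot begin until train/test split (finishes hour 18). It runs from hour 18 to 18 + 6 = hour 24.
For deployment: model export (finishes hour 24); evaluation (finishes hour 22, plus 3-hour gap → hour 25); train/test split (finishes hour 18). Taking the maximum gives a start of hour 25, and it finishes at 25 + 4 = hour 29.
All tasks are finished once the last one completes. Finish times: Data ingestion at 10, Data validation at 14, Feature extraction at 11, Train/test split at 18, Evaluation at 22, Model export at 24, Deployment at 29. The latest is hour 29.

29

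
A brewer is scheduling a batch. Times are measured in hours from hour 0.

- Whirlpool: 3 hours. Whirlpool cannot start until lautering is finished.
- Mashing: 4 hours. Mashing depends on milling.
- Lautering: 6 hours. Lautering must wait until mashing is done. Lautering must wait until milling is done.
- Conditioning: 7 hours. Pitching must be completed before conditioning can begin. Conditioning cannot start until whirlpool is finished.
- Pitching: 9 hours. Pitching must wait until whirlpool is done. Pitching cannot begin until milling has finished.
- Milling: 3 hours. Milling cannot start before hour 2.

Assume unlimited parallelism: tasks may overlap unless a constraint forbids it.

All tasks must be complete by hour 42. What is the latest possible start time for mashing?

Conditioning has no dependents, so it just needs to finish by hour 42. Starting by 42 − 7 = hour 35 achieves that.
Since conditioning (must start by hour 35) depends on it, pitching must finish by hour 35. Backing off its 9-hour duration gives a latest start of hour 26.
Whirlpool must finish in time for pitching (must start by hour 26); conditioning (must start by hour 35). The tightest is hour 26, so whirlpool must start by 26 − 3 = hour 23.
Lautering must finish before whirlpool (must start by hour 23). With a 6-hour duration, lautering must start by 23 − 6 = hour 17.
Mashing feeds into lautering (must start by hour 17); so mashing must finish by hour 17 and therefore start by hour 13.

13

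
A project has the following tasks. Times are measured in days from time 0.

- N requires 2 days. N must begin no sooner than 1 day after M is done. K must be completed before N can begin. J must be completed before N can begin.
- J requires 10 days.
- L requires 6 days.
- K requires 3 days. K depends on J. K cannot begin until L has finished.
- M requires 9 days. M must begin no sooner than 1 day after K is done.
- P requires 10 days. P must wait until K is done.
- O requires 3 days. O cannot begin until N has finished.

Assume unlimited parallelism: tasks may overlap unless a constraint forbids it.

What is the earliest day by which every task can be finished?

L can start immediately at day 0; it finishes at day 6.
J has no prerequisites, so it starts at day 0 and finishes at day 10.
For K: J (finishes day 10); L (finishes day 6). Taking the maximum gives a start of day 10, and it finishes at 10 + 3 = day 13.
P cannot begin until K (finishes day 13). It runs from day 13 to 13 + 10 = day 23.
After K (finishes day 13, plus 1-day gap → day 14), M can start at day 14 and finishes at day 23.
For N: M (finishes day 23, plus 1-day gap → day 24); K (finishes day 13); J (finishes day 10). Taking the maximum gives a start of day 24, and it finishes at 24 + 2 = day 26.
After N (finishes day 26), O can start at day 26 and finishes at day 29.
All tasks are finished once the last one completes. Finish times: J at 10, K at 13, L at 6, M at 23, N at 26, O at 29, P at 23. The latest is day 29.

29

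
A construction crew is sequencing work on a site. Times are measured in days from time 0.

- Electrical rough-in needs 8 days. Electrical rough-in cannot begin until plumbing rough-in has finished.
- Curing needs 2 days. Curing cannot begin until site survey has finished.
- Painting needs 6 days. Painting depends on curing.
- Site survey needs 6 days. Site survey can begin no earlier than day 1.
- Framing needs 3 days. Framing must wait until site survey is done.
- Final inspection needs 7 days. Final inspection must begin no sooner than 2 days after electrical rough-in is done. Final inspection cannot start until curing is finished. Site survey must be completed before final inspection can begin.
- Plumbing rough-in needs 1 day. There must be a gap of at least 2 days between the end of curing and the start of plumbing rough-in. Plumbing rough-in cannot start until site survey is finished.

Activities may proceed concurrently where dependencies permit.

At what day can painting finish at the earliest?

Site survey waits on its own release at day 1, so it starts at day 1 and finishes at 1 + 6 = day 7.
After site survey (finishes day 7), curing can start at day 7 and finishes at day 9.
Painting waits on curing (finishes day 9), so it starts at day 9 and finishes at 9 + 6 = day 15.

15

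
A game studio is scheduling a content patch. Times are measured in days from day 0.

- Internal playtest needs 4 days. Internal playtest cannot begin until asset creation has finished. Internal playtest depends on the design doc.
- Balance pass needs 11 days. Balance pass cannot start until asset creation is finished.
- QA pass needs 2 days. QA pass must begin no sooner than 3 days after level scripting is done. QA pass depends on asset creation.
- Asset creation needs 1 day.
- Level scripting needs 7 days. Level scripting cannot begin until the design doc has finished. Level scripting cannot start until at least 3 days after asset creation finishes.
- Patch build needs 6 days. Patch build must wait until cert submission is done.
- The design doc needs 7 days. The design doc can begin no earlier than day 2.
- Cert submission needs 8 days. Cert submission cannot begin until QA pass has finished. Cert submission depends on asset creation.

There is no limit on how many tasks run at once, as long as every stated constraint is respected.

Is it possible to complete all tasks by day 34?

Nothing blocks asset creation, so it runs from day 0 to day 1.
Balance pass waits on asset creation (finishes day 1), so it starts at day 1 and finishes at 1 + 11 = day 12.
The design doc waits on its own release at day 2, so it starts at day 2 and finishes at 2 + 7 = day 9.
Internal playtest cannot start until asset creation (finishes day 1); the design doc (finishes day 9). The controlling bound is day 9, so internal playtest finishes at 9 + 4 = day 13.
Level scripting has to wait for the design doc (finishes day 9); asset creation (finishes day 1, plus 3-day gap → day 4). The latest of these is day 9, so level scripting runs day 9 to 9 + 7 = day 16.
QA pass needs all of level scripting (finishes day 16, plus 3-day gap → day 19); asset creation (finishes day 1). That puts its earliest start at day 19; it finishes at 19 + 2 = day 21.
For cert submission: QA pass (finishes day 21); asset creation (finishes day 1). Taking the maximum gives a start of day 21, and it finishes at 21 + 8 = day 29.
After cert submission (finishes day 29), patch build can start at day 29 and finishes at day 35.
The earliest everything can be done is day 35, which is after the deadline of 34, so it is not possible.

No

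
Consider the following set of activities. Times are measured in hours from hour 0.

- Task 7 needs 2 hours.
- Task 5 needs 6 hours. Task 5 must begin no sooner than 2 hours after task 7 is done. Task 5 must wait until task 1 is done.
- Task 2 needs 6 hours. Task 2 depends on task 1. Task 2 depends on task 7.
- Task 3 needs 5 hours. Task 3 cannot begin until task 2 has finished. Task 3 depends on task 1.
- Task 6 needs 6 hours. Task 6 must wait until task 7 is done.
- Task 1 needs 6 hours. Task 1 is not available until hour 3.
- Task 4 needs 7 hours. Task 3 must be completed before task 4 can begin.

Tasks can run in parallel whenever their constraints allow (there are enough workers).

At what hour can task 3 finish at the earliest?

20

Nothing blocks task 7, so it runs from hour 0 to hour 2.
After its own release at hour 3, task 1 can start at hour 3 and finishes at hour 9.
Task 2 has to wait for task 1 (finishes hour 9); task 7 (finishes hour 2). The latest of these is hour 9, so task 2 runs hour 9 to 9 + 6 = hour 15.
For task 3: task 2 (finishes hour 15); task 1 (finishes hour 9). Taking the maximum gives a start of hour 15, and it finishes at 15 + 5 = hour 20.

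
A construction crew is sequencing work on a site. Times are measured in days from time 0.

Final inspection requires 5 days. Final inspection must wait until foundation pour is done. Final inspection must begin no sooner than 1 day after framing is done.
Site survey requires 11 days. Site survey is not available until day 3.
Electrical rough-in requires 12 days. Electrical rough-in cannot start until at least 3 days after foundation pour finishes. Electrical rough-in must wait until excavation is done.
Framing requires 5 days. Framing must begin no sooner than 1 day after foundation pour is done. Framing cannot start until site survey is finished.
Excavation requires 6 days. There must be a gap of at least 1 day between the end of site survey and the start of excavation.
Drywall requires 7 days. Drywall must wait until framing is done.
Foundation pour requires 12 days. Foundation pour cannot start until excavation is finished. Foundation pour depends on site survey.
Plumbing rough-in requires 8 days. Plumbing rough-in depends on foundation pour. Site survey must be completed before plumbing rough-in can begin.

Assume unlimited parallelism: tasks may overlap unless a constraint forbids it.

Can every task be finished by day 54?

Yes

Site survey cannot begin until its own release at day 3. It runs from day 3 to 3 + 11 = day 14.
Excavation cannot begin until site survey (finishes day 14, plus 1-day gap → day 15). It runs from day 15 to 15 + 6 = day 21.
For foundation pour: excavation (finishes day 21); site survey (finishes day 14). Taking the maximum gives a start of day 21, and it finishes at 21 + 12 = day 33.
For electrical rough-in: foundation pour (finishes day 33, plus 3-day gap → day 36); excavation (finishes day 21). Taking the maximum gives a start of day 36, and it finishes at 36 + 12 = day 48.
Plumbing rough-in needs all of foundation pour (finishes day 33); site survey (finishes day 14). That puts its earliest start at day 33; it finishes at 33 + 8 = day 41.
Framing has to wait for foundation pour (finishes day 33, plus 1-day gap → day 34); site survey (finishes day 14). The latest of these is day 34, so framing runs day 34 to 34 + 5 = day 39.
Final inspection needs all of foundation pour (finishes day 33); framing (finishes day 39, plus 1-day gap → day 40). That puts its earliest start at day 40; it finishes at 40 + 5 = day 45.
Drywall waits on framing (finishes day 39), so it starts at day 39 and finishes at 39 + 7 = day 46.
Every task is finished by day 48, which is no later than the deadline of 54, so the schedule is feasible.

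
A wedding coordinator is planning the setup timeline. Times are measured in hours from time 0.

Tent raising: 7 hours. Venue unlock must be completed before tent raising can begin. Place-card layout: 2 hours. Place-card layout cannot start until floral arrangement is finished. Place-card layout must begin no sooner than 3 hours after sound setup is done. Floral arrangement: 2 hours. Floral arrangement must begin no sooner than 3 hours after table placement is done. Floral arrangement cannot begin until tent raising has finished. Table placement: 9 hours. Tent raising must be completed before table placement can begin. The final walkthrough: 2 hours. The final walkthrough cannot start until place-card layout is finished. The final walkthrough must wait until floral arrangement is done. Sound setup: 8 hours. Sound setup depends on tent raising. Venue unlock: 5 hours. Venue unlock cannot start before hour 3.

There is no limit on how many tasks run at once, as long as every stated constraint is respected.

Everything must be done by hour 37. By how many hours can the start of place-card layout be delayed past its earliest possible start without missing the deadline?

Venue unlock waits on its own release at hour 3, so it starts at hour 3 and finishes at 3 + 5 = hour 8.
After venue unlock (finishes hour 8), tent raising can start at hour 8 and finishes at hour 15.
Sound setup waits on tent raising (finishes hour 15), so it starts at hour 15 and finishes at 15 + 8 = hour 23.
Table placement waits on tent raising (finishes hour 15), so it starts at hour 15 and finishes at 15 + 9 = hour 24.
Floral arrangement needs all of table placement (finishes hour 24, plus 3-hour gap → hour 27); tent raising (finishes hour 15). That puts its earliest start at hour 27; it finishes at 27 + 2 = hour 29.
Place-card layout needs all of floral arrangement (finishes hour 29); sound setup (finishes hour 23, plus 3-hour gap → hour 26). That puts its earliest start at hour 29; it finishes at 29 + 2 = hour 31.

Working backward from the deadline:
The final walkthrough must finish by hour 37; it takes 2 hours, so it must start by 37 − 2 = hour 35.
Place-card layout feeds into the final walkthrough (must start by hour 35); so place-card layout must finish by hour 35 and therefore start by hour 33.
So place-card layout can start as early as hour 29 and as late as hour 33, giving 33 − 29 = 4 hours of slack.

4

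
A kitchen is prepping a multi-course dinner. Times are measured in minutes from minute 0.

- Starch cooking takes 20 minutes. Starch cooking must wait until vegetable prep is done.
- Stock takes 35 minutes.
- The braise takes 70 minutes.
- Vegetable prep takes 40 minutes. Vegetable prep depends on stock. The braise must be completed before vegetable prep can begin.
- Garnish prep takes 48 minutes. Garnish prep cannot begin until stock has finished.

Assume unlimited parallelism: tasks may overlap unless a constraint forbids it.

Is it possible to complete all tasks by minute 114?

No

The braise can start immediately at minute 0; it finishes at minute 70.
Stock has no prerequisites, so it starts at minute 0 and finishes at minute 35.
Garnish prep cannot begin until stock (finishes minute 35). It runs from minute 35 to 35 + 48 = minute 83.
Vegetable prep cannot start until stock (finishes minute 35); the braise (finishes minute 70). The controlling bound is minute 70, so vegetable prep finishes at 70 + 40 = minute 110.
Starch cooking waits on vegetable prep (finishes minute 110), so it starts at minute 110 and finishes at 110 + 20 = minute 130.
The earliest everything can be done is minute 130, which is after the deadline of 114, so it is not possible.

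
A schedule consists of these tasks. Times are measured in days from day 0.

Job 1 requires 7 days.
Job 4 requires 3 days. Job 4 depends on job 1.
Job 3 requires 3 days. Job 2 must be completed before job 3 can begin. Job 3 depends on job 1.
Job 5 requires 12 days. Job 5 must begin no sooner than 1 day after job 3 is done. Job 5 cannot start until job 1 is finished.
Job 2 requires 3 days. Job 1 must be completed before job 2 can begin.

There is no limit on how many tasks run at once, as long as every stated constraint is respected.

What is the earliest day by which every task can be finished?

Nothing blocks job 1, so it runs from day 0 to day 7.
Job 4 cannot begin until job 1 (finishes day 7). It runs from day 7 to 7 + 3 = day 10.
Job 2 cannot begin until job 1 (finishes day 7). It runs from day 7 to 7 + 3 = day 10.
Job 3 has to wait for job 2 (finishes day 10); job 1 (finishes day 7). The latest of these is day 10, so job 3 runs day 10 to 10 + 3 = day 13.
Job 5 cannot start until job 3 (finishes day 13, plus 1-day gap → day 14); job 1 (finishes day 7). The controlling bound is day 14, so job 5 finishes at 14 + 12 = day 26.
All tasks are finished once the last one completes. Finish times: Job 1 at 7, Job 2 at 10, Job 3 at 13, Job 4 at 10, Job 5 at 26. The latest is day 26.

26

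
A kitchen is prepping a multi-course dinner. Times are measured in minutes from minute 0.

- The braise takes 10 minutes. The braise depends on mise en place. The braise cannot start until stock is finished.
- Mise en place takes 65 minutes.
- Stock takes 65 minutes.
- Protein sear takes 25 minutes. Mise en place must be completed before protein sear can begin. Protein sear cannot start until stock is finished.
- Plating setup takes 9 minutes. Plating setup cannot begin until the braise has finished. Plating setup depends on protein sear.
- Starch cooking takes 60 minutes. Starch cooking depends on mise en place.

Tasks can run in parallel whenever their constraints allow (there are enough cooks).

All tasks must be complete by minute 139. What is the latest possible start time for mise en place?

Nothing follows plating setup; the deadline of minute 139 is its only limit. It must start by 139 − 9 = minute 130.
The braise feeds into plating setup (must start by minute 130); so the braise must finish by minute 130 and therefore start by minute 120.
Protein sear has to be done before plating setup (must start by minute 130). That means finishing by minute 130, i.e. starting by 130 − 25 = minute 105.
Starch cooking must finish by minute 139; it takes 60 minutes, so it must start by 139 − 60 = minute 79.
Mise en place feeds the braise (must start by minute 120); protein sear (must start by minute 105); starch cooking (must start by minute 79). Taking the minimum, mise en place must finish by minute 79 and start by 79 − 65 = minute 14.

14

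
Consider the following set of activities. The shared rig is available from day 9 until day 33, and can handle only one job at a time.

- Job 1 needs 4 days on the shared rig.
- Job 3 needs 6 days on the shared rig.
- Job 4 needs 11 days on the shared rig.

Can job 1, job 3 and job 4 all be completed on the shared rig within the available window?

The shared rig window is 33 − 9 = 24 days.
Running back to back, the jobs need 4 + 6 + 11 = 21 days on the shared rig.
Since 21 ≤ 24, they fit within the window.

Yes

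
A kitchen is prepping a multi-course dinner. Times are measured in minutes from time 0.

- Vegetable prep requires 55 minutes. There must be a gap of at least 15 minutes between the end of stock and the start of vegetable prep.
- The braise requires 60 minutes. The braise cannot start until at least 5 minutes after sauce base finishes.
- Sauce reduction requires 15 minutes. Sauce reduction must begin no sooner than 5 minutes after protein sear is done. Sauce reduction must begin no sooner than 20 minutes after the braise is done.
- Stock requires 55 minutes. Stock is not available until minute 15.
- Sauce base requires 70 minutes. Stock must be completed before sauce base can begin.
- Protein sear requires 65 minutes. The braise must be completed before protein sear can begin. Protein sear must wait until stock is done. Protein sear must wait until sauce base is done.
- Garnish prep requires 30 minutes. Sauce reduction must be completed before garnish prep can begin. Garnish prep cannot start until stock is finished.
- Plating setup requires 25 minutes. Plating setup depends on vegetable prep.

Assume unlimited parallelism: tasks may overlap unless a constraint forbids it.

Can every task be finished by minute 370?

Yes

Stock cannot begin until its own release at minute 15. It runs from minute 15 to 15 + 55 = minute 70.
After stock (finishes minute 70, plus 15-minute gap → minute 85), vegetable prep can start at minute 85 and finishes at minute 140.
After vegetable prep (finishes minute 140), plating setup can start at minute 140 and finishes at minute 165.
Sauce base waits on stock (finishes minute 70), so it starts at minute 70 and finishes at 70 + 70 = minute 140.
The braise waits on sauce base (finishes minute 140, plus 5-minute gap → minute 145), so it starts at minute 145 and finishes at 145 + 60 = minute 205.
Protein sear cannot start until the braise (finishes minute 205); stock (finishes minute 70); sauce base (finishes minute 140). The controlling bound is minute 205, so protein sear finishes at 205 + 65 = minute 270.
Sauce reduction has to wait for protein sear (finishes minute 270, plus 5-minute gap → minute 275); the braise (finishes minute 205, plus 20-minute gap → minute 225). The latest of these is minute 275, so sauce reduction runs minute 275 to 275 + 15 = minute 290.
Garnish prep cannot start until sauce reduction (finishes minute 290); stock (finishes minute 70). The controlling bound is minute 290, so garnish prep finishes at 290 + 30 = minute 320.
Every task is finished by minute 320, which is no later than the deadline of 370, so the schedule is feasible.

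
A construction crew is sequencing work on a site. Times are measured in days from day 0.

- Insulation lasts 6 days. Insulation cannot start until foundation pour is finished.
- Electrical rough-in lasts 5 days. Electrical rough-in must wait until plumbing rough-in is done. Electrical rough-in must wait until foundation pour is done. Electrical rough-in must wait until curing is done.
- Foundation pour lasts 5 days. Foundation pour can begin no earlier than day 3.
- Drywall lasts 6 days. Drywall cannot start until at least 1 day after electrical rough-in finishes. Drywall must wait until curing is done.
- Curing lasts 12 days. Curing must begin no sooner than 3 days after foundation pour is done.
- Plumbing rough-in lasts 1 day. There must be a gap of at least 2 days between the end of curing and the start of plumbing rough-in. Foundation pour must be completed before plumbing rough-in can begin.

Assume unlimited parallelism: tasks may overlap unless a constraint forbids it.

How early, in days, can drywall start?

Foundation pour cannot begin until its own release at day 3. It runs from day 3 to 3 + 5 = day 8.
Curing waits on foundation pour (finishes day 8, plus 3-day gap → day 11), so it starts at day 11 and finishes at 11 + 12 = day 23.
For plumbing rough-in: curing (finishes day 23, plus 2-day gap → day 25); foundation pour (finishes day 8). Taking the maximum gives a start of day 25, and it finishes at 25 + 1 = day 26.
Electrical rough-in needs all of plumbing rough-in (finishes day 26); foundation pour (finishes day 8); curing (finishes day 23). That puts its earliest start at day 26; it finishes at 26 + 5 = day 31.
Drywall waits on electrical rough-in (finishes day 31, plus 1-day gap → day 32); curing (finishes day 23). The latest of these is day 32, which is the earliest drywall can start.

32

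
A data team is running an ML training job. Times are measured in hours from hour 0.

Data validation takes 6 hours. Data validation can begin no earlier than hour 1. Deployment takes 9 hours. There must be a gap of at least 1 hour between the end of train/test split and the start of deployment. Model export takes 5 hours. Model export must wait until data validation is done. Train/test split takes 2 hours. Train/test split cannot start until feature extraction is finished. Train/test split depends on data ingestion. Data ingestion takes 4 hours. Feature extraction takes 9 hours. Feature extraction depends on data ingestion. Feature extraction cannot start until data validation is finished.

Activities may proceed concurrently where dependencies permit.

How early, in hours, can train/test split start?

Data validation cannot begin until its own release at hour 1. It runs from hour 1 to 1 + 6 = hour 7.
Data ingestion has no prerequisites, so it starts at hour 0 and finishes at hour 4.
Feature extraction has to wait for data ingestion (finishes hour 4); data validation (finishes hour 7). The latest of these is hour 7, so feature extraction runs hour 7 to 7 + 9 = hour 16.
Train/test split waits on feature extraction (finishes hour 16); data ingestion (finishes hour 4). The latest of these is hour 16, which is the earliest train/test split can start.

16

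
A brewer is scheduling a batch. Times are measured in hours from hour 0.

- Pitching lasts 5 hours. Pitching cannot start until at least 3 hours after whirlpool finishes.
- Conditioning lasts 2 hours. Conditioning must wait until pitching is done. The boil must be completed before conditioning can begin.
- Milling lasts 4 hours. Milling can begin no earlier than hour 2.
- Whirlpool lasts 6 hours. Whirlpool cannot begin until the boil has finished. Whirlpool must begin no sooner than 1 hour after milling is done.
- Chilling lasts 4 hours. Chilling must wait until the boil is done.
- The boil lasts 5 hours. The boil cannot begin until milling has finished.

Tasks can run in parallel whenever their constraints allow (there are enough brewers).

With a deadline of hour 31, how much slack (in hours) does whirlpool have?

Milling cannot begin until its own release at hour 2. It runs from hour 2 to 2 + 4 = hour 6.
After milling (finishes hour 6), the boil can start at hour 6 and finishes at hour 11.
Whirlpool has to wait for the boil (finishes hour 11); milling (finishes hour 6, plus 1-hour gap → hour 7). The latest of these is hour 11, so whirlpool runs hour 11 to 11 + 6 = hour 17.

Working backward from the deadline:
Conditioning must finish by hour 31; it takes 2 hours, so it must start by 31 − 2 = hour 29.
Pitching must finish before conditioning (must start by hour 29). With a 5-hour duration, pitching must start by 29 − 5 = hour 24.
Whirlpool feeds into pitching (must start by hour 24, minus 3-hour gap → hour 21); so whirlpool must finish by hour 21 and therefore start by hour 15.
So whirlpool can start as early as hour 11 and as late as hour 15, giving 15 − 11 = 4 hours of slack.

4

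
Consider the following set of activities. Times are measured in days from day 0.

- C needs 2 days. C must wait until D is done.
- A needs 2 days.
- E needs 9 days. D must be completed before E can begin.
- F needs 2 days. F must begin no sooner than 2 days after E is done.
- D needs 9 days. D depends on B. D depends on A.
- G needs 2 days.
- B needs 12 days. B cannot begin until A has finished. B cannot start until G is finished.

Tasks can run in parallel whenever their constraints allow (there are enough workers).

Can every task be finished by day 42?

Yes

G can start immediately at day 0; it finishes at day 2.
A can start immediately at day 0; it finishes at day 2.
For B: A (finishes day 2); G (finishes day 2). Taking the maximum gives a start of day 2, and it finishes at 2 + 12 = day 14.
D has to wait for B (finishes day 14); A (finishes day 2). The latest of these is day 14, so D runs day 14 to 14 + 9 = day 23.
After D (finishes day 23), E can start at day 23 and finishes at day 32.
F cannot begin until E (finishes day 32, plus 2-day gap → day 34). It runs from day 34 to 34 + 2 = day 36.
C waits on D (finishes day 23), so it starts at day 23 and finishes at 23 + 2 = day 25.
Every task is finished by day 36, which is no later than the deadline of 42, so the schedule is feasible.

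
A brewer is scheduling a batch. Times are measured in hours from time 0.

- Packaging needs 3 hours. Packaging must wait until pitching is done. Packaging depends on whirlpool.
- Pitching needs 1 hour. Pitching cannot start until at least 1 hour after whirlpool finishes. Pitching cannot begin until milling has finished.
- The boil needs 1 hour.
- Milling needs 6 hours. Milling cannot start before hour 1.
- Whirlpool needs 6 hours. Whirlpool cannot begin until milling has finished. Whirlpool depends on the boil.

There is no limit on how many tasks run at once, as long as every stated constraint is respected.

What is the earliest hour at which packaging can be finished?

The boil can start immediately at hour 0; it finishes at hour 1.
After its own release at hour 1, milling can start at hour 1 and finishes at hour 7.
Whirlpool cannot start until milling (finishes hour 7); the boil (finishes hour 1). The controlling bound is hour 7, so whirlpool finishes at 7 + 6 = hour 13.
For pitching: whirlpool (finishes hour 13, plus 1-hour gap → hour 14); milling (finishes hour 7). Taking the maximum gives a start of hour 14, and it finishes at 14 + 1 = hour 15.
Packaging needs all of pitching (finishes hour 15); whirlpool (finishes hour 13). That puts its earliest start at hour 15; it finishes at 15 + 3 = hour 18.

18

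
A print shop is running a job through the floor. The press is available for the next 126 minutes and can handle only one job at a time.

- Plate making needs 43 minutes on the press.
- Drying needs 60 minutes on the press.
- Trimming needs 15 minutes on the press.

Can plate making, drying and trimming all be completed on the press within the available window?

Running back to back, the jobs need 43 + 60 + 15 = 118 minutes on the press.
Since 118 ≤ 126, they fit within the window.

Yes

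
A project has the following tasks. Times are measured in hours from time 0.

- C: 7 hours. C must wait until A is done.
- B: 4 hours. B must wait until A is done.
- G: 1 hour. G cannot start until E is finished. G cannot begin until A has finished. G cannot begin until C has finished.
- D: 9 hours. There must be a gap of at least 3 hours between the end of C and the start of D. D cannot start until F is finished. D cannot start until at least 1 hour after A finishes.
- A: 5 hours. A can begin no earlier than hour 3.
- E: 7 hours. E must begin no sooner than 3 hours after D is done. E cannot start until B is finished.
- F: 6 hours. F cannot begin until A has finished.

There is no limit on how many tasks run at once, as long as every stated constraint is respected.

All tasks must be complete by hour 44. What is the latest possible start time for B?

G has no dependents, so it just needs to finish by hour 44. Starting by 44 − 1 = hour 43 achieves that.
E feeds into G (must start by hour 43); so E must finish by hour 43 and therefore start by hour 36.
B has to be done before E (must start by hour 36). That means finishing by hour 36, i.e. starting by 36 − 4 = hour 32.

32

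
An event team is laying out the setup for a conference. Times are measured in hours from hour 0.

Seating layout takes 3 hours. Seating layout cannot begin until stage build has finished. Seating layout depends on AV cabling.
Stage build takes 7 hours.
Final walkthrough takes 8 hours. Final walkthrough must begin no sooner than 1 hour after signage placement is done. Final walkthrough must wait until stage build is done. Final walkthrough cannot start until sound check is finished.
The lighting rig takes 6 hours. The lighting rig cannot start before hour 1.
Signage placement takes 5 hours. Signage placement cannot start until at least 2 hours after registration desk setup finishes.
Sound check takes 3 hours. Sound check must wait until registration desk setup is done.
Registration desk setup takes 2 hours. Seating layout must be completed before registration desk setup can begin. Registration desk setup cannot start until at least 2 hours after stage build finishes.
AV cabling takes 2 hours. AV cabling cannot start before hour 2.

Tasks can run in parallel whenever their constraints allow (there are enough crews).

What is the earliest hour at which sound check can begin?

AV cabling cannot begin until its own release at hour 2. It runs from hour 2 to 2 + 2 = hour 4.
Stage build has no prerequisites, so it starts at hour 0 and finishes at hour 7.
Seating layout needs all of stage build (finishes hour 7); AV cabling (finishes hour 4). That puts its earliest start at hour 7; it finishes at 7 + 3 = hour 10.
Registration desk setup has to wait for seating layout (finishes hour 10); stage build (finishes hour 7, plus 2-hour gap → hour 9). The latest of these is hour 10, so registration desk setup runs hour 10 to 10 + 2 = hour 12.
Sound check waits on registration desk setup (finishes hour 12), so the earliest it can start is hour 12.

12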